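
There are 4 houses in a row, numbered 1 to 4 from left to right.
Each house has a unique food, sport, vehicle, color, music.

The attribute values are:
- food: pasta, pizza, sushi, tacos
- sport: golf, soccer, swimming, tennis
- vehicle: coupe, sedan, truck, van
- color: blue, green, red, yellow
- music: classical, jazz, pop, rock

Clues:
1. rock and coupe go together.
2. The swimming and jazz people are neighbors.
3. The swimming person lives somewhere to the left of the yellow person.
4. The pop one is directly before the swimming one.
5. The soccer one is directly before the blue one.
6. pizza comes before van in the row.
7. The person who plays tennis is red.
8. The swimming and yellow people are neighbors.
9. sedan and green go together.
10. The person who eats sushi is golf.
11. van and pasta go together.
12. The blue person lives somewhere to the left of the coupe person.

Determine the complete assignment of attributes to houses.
Solution:

House | Food | Sport | Vehicle | Color | Music
----------------------------------------------
  1   | pizza | soccer | sedan | green | pop
  2   | pasta | swimming | van | blue | classical
  3   | sushi | golf | truck | yellow | jazz
  4   | tacos | tennis | coupe | red | rock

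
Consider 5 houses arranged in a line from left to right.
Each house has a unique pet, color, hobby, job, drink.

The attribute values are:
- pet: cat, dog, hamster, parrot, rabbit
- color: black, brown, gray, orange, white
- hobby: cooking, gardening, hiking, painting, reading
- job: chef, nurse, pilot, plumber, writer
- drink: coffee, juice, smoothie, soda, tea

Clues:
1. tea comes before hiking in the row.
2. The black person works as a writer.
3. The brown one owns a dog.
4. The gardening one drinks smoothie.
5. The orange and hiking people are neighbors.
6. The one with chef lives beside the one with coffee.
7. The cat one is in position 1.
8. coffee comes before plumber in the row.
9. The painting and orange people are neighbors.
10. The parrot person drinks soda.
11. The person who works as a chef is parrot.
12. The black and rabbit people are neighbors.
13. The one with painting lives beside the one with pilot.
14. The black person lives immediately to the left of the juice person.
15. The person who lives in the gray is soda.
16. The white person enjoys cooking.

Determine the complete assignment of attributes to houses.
Solution:

House | Pet | Color | Hobby | Job | Drink
-----------------------------------------
  1   | cat | black | painting | writer | tea
  2   | rabbit | orange | reading | pilot | juice
  3   | parrot | gray | hiking | chef | soda
  4   | hamster | white | cooking | nurse | coffee
  5   | dog | brown | gardening | plumber | smoothie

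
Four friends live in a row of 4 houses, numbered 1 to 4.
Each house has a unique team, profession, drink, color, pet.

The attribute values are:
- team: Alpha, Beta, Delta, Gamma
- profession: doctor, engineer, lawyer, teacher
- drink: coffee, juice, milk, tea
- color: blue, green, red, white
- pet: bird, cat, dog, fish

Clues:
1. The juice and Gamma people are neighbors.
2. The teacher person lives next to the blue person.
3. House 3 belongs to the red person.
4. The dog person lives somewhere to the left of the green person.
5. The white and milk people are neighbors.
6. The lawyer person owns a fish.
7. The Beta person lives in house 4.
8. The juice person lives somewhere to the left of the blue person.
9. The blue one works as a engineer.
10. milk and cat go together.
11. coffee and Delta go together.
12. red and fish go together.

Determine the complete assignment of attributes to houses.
Solution:

House | Team | Profession | Drink | Color | Pet
-----------------------------------------------
  1   | Alpha | teacher | juice | white | dog
  2   | Gamma | engineer | milk | blue | cat
  3   | Delta | lawyer | coffee | red | fish
  4   | Beta | doctor | tea | green | bird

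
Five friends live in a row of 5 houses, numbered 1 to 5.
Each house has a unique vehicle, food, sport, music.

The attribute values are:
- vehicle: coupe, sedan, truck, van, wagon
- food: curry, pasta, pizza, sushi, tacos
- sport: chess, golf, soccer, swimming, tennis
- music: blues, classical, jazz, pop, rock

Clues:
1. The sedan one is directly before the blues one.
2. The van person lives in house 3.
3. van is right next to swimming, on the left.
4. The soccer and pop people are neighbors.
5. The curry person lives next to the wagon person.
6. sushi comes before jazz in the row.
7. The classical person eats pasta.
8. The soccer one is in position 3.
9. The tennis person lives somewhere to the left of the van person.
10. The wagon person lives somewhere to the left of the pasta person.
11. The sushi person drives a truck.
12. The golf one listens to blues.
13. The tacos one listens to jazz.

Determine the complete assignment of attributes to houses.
Solution:

House | Vehicle | Food | Sport | Music
--------------------------------------
  1   | sedan | curry | tennis | rock
  2   | wagon | pizza | golf | blues
  3   | van | pasta | soccer | classical
  4   | truck | sushi | swimming | pop
  5   | coupe | tacos | chess | jazz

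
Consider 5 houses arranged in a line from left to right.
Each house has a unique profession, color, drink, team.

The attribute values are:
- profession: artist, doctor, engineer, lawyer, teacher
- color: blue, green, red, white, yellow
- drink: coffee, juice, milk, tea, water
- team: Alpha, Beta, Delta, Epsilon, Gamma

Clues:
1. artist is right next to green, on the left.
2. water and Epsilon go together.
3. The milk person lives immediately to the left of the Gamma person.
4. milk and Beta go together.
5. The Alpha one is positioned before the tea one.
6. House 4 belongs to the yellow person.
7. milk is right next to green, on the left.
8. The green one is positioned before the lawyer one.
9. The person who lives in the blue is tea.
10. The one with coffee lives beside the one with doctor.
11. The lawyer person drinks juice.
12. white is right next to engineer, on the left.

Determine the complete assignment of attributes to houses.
Solution:

House | Profession | Color | Drink | Team
-----------------------------------------
  1   | artist | white | milk | Beta
  2   | engineer | green | coffee | Gamma
  3   | doctor | red | water | Epsilon
  4   | lawyer | yellow | juice | Alpha
  5   | teacher | blue | tea | Delta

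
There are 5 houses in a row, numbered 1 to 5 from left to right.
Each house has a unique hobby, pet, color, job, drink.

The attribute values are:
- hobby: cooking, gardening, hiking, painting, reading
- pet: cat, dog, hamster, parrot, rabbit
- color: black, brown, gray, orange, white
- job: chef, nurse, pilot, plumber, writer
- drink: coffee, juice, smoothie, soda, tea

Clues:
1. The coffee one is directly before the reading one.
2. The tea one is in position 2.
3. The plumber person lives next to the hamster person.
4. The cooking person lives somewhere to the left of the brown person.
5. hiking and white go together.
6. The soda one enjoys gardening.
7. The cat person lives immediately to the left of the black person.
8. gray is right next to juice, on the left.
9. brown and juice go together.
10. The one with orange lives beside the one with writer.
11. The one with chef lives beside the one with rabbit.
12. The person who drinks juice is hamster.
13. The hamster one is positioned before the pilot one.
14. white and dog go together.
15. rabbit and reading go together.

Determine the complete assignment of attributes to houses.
Solution:

House | Hobby | Pet | Color | Job | Drink
-----------------------------------------
  1   | cooking | cat | orange | chef | coffee
  2   | reading | rabbit | black | writer | tea
  3   | gardening | parrot | gray | plumber | soda
  4   | painting | hamster | brown | nurse | juice
  5   | hiking | dog | white | pilot | smoothie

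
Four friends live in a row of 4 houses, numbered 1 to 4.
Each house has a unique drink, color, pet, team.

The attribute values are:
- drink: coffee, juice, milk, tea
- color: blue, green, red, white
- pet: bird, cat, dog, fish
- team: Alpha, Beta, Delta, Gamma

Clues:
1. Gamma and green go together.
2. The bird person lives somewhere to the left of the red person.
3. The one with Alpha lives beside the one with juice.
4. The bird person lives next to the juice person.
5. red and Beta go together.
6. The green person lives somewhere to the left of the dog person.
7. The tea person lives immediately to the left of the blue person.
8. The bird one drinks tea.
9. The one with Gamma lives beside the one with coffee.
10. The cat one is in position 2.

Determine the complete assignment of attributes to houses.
Solution:

House | Drink | Color | Pet | Team
----------------------------------
  1   | tea | white | bird | Alpha
  2   | juice | blue | cat | Delta
  3   | milk | green | fish | Gamma
  4   | coffee | red | dog | Beta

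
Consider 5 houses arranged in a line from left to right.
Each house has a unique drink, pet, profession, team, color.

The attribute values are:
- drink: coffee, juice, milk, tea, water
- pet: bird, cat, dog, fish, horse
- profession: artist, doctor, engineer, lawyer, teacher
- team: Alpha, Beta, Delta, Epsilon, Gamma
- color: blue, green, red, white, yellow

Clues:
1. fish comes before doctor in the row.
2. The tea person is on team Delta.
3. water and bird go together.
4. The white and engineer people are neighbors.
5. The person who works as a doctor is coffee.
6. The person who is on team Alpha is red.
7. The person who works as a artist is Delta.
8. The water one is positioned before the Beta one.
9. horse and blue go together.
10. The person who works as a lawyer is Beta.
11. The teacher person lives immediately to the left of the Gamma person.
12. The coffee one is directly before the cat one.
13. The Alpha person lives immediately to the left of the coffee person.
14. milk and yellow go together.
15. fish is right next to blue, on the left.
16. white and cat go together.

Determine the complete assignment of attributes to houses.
Solution:

House | Drink | Pet | Profession | Team | Color
-----------------------------------------------
  1   | juice | fish | teacher | Alpha | red
  2   | coffee | horse | doctor | Gamma | blue
  3   | tea | cat | artist | Delta | white
  4   | water | bird | engineer | Epsilon | green
  5   | milk | dog | lawyer | Beta | yellow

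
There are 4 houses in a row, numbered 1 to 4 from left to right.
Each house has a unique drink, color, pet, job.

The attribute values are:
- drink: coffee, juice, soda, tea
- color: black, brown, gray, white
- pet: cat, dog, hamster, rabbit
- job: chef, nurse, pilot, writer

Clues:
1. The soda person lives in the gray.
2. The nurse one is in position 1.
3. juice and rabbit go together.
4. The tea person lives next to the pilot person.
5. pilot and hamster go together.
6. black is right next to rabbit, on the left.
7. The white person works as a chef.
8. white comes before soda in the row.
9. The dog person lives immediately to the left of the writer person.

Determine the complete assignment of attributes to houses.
Solution:

House | Drink | Color | Pet | Job
---------------------------------
  1   | coffee | black | dog | nurse
  2   | juice | brown | rabbit | writer
  3   | tea | white | cat | chef
  4   | soda | gray | hamster | pilot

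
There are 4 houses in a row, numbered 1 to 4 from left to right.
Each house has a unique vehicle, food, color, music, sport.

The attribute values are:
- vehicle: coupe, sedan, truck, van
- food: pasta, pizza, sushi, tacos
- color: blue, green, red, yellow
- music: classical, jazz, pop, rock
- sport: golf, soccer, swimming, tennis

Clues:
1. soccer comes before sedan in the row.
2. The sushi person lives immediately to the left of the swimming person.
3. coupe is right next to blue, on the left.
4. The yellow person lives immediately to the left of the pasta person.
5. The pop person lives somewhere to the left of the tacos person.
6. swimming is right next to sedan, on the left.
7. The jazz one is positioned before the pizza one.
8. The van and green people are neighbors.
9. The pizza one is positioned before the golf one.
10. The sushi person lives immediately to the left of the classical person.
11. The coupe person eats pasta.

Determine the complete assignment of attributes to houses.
Solution:

House | Vehicle | Food | Color | Music | Sport
----------------------------------------------
  1   | van | sushi | yellow | jazz | soccer
  2   | coupe | pasta | green | classical | swimming
  3   | sedan | pizza | blue | pop | tennis
  4   | truck | tacos | red | rock | golf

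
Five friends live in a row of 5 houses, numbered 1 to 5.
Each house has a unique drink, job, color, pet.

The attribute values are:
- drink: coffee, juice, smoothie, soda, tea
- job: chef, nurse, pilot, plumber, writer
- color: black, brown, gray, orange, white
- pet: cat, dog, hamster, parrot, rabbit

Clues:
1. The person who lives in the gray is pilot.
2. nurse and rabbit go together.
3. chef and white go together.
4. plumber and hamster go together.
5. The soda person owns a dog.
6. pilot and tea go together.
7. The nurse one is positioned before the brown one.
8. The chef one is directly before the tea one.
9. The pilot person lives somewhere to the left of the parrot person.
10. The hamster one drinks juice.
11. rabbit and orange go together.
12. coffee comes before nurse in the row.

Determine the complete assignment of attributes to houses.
Solution:

House | Drink | Job | Color | Pet
---------------------------------
  1   | soda | chef | white | dog
  2   | tea | pilot | gray | cat
  3   | coffee | writer | black | parrot
  4   | smoothie | nurse | orange | rabbit
  5   | juice | plumber | brown | hamster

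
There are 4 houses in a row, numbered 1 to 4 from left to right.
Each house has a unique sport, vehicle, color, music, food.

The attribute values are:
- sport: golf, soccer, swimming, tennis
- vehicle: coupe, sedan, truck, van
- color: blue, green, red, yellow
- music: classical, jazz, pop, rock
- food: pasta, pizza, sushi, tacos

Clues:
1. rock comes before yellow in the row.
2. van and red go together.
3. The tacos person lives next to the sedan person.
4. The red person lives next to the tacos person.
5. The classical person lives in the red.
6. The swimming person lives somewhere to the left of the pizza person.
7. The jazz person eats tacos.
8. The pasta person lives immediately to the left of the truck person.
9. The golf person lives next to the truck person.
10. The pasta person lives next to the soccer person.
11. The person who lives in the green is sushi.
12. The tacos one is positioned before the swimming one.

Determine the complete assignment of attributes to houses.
Solution:

House | Sport | Vehicle | Color | Music | Food
----------------------------------------------
  1   | golf | van | red | classical | pasta
  2   | soccer | truck | blue | jazz | tacos
  3   | swimming | sedan | green | rock | sushi
  4   | tennis | coupe | yellow | pop | pizza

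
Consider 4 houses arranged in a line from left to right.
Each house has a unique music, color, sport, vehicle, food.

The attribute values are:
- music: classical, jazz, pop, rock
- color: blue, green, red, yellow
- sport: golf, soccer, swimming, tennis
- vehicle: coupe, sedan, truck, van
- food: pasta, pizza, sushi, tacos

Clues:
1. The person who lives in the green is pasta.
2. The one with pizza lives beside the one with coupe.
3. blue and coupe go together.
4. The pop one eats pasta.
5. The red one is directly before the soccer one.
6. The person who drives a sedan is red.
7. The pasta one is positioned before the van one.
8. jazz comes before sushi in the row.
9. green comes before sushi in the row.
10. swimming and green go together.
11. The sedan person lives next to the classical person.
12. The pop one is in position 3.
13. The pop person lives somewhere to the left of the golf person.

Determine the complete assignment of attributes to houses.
Solution:

House | Music | Color | Sport | Vehicle | Food
----------------------------------------------
  1   | jazz | red | tennis | sedan | pizza
  2   | classical | blue | soccer | coupe | tacos
  3   | pop | green | swimming | truck | pasta
  4   | rock | yellow | golf | van | sushi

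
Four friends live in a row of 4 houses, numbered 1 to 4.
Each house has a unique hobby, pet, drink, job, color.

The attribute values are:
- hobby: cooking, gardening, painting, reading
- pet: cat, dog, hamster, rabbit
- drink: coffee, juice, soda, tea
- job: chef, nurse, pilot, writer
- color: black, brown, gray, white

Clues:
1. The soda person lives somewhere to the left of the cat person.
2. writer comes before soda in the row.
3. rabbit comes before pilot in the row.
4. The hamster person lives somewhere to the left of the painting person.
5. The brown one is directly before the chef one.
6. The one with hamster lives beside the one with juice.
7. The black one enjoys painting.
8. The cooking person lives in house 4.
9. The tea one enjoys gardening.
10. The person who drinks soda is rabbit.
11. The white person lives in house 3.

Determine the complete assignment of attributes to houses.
Solution:

House | Hobby | Pet | Drink | Job | Color
-----------------------------------------
  1   | gardening | hamster | tea | writer | brown
  2   | painting | dog | juice | chef | black
  3   | reading | rabbit | soda | nurse | white
  4   | cooking | cat | coffee | pilot | gray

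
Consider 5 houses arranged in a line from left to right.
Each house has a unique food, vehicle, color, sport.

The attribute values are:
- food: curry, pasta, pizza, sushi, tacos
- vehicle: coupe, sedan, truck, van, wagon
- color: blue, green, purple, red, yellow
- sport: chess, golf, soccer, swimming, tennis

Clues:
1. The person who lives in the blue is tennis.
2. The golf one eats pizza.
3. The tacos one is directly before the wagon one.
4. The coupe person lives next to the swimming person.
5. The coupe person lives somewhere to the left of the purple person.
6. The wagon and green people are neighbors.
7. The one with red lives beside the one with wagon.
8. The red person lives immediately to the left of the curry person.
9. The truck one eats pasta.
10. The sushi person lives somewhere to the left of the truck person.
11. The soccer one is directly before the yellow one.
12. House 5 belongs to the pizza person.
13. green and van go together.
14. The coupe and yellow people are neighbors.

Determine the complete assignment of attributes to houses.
Solution:

House | Food | Vehicle | Color | Sport
--------------------------------------
  1   | tacos | coupe | red | soccer
  2   | curry | wagon | yellow | swimming
  3   | sushi | van | green | chess
  4   | pasta | truck | blue | tennis
  5   | pizza | sedan | purple | golf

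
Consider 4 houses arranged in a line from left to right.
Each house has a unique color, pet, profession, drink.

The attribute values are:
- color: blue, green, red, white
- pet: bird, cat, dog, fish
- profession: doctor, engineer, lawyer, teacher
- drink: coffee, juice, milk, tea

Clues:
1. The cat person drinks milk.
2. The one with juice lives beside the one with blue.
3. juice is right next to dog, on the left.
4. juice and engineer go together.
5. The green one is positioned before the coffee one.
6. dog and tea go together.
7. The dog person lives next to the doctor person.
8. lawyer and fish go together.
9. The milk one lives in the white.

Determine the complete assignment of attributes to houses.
Solution:

House | Color | Pet | Profession | Drink
----------------------------------------
  1   | green | bird | engineer | juice
  2   | blue | dog | teacher | tea
  3   | white | cat | doctor | milk
  4   | red | fish | lawyer | coffee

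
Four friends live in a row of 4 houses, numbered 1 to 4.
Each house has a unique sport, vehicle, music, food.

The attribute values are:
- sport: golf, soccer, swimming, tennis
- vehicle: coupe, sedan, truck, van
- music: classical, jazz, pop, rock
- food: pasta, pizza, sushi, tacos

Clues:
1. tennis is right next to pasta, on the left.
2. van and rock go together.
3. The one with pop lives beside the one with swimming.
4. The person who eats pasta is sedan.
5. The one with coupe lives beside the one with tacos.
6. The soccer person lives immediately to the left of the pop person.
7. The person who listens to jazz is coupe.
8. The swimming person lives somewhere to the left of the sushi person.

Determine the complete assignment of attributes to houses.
Solution:

House | Sport | Vehicle | Music | Food
--------------------------------------
  1   | soccer | coupe | jazz | pizza
  2   | tennis | truck | pop | tacos
  3   | swimming | sedan | classical | pasta
  4   | golf | van | rock | sushi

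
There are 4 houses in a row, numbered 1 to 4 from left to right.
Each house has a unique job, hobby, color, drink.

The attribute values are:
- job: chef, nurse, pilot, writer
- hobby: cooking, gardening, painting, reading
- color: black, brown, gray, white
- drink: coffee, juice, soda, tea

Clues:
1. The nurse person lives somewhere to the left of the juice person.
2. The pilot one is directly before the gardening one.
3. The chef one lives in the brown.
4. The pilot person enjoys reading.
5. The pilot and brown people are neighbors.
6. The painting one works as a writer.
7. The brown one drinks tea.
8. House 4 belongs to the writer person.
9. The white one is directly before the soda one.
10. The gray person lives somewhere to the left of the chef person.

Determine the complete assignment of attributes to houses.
Solution:

House | Job | Hobby | Color | Drink
-----------------------------------
  1   | nurse | cooking | white | coffee
  2   | pilot | reading | gray | soda
  3   | chef | gardening | brown | tea
  4   | writer | painting | black | juice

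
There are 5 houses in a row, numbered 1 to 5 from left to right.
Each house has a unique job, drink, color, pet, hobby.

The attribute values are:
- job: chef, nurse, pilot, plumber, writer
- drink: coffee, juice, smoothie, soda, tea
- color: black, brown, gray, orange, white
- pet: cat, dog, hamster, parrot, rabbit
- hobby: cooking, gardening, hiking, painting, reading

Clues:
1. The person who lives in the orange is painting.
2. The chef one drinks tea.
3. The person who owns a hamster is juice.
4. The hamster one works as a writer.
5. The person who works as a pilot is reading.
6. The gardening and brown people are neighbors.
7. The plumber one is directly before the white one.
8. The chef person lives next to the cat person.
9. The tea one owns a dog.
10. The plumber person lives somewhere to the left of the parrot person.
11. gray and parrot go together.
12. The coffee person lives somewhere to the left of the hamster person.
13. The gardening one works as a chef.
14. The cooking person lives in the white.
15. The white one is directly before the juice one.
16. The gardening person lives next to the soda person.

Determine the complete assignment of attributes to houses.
Solution:

House | Job | Drink | Color | Pet | Hobby
-----------------------------------------
  1   | chef | tea | black | dog | gardening
  2   | plumber | soda | brown | cat | hiking
  3   | nurse | coffee | white | rabbit | cooking
  4   | writer | juice | orange | hamster | painting
  5   | pilot | smoothie | gray | parrot | reading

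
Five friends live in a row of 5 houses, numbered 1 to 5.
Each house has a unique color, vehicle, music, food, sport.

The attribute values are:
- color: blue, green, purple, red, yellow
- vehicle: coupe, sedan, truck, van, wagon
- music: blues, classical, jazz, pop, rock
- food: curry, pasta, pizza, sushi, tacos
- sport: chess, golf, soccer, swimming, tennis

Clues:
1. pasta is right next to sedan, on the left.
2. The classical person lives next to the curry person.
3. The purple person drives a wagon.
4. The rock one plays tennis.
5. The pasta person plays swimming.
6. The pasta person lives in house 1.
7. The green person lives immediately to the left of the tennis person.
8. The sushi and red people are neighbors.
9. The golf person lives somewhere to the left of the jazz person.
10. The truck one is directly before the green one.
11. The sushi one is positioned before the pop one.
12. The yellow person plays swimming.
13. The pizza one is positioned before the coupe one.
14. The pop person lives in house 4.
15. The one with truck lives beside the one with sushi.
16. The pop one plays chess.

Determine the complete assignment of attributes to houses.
Solution:

House | Color | Vehicle | Music | Food | Sport
----------------------------------------------
  1   | yellow | truck | blues | pasta | swimming
  2   | green | sedan | classical | sushi | golf
  3   | red | van | rock | curry | tennis
  4   | purple | wagon | pop | pizza | chess
  5   | blue | coupe | jazz | tacos | soccer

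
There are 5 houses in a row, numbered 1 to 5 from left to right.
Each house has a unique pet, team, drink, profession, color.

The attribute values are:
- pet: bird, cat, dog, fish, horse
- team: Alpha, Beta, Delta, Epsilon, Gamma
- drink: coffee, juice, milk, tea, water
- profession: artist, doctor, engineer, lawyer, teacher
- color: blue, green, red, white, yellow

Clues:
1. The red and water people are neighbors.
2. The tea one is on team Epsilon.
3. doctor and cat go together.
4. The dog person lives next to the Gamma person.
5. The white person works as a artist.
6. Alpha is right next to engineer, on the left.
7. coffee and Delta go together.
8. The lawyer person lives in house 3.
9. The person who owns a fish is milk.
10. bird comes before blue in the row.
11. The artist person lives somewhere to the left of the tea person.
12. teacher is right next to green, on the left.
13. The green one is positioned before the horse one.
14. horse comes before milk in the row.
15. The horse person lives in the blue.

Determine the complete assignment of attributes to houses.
Solution:

House | Pet | Team | Drink | Profession | Color
-----------------------------------------------
  1   | dog | Alpha | juice | teacher | red
  2   | bird | Gamma | water | engineer | green
  3   | horse | Delta | coffee | lawyer | blue
  4   | fish | Beta | milk | artist | white
  5   | cat | Epsilon | tea | doctor | yellow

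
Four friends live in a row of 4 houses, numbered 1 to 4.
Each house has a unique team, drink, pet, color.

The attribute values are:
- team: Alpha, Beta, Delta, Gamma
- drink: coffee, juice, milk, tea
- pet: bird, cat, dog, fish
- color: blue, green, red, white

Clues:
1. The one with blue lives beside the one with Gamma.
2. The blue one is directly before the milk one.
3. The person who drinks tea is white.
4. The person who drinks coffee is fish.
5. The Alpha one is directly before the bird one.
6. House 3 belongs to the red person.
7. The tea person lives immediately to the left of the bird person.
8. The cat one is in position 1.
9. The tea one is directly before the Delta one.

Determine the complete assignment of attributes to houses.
Solution:

House | Team | Drink | Pet | Color
----------------------------------
  1   | Alpha | tea | cat | white
  2   | Delta | juice | bird | blue
  3   | Gamma | milk | dog | red
  4   | Beta | coffee | fish | green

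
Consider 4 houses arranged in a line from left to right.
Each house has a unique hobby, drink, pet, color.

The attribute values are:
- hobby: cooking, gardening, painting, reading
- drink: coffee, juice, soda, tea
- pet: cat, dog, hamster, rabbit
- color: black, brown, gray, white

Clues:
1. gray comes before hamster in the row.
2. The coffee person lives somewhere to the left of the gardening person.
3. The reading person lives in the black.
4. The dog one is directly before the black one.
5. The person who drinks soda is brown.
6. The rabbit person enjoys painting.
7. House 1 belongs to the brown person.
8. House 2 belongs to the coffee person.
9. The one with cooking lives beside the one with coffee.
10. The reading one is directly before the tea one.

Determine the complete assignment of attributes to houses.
Solution:

House | Hobby | Drink | Pet | Color
-----------------------------------
  1   | cooking | soda | dog | brown
  2   | reading | coffee | cat | black
  3   | painting | tea | rabbit | gray
  4   | gardening | juice | hamster | white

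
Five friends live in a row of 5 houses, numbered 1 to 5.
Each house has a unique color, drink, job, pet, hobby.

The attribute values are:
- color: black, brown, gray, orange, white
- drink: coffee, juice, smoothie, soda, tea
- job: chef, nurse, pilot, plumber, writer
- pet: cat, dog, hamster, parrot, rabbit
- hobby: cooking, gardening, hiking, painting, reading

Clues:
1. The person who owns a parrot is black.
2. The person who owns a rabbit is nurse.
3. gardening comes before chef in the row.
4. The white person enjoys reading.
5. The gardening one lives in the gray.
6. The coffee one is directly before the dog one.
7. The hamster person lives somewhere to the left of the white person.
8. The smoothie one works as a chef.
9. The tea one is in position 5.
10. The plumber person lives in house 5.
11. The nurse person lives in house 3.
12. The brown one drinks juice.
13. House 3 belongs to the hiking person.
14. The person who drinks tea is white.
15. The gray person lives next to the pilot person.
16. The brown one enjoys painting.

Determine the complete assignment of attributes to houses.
Solution:

House | Color | Drink | Job | Pet | Hobby
-----------------------------------------
  1   | gray | coffee | writer | hamster | gardening
  2   | brown | juice | pilot | dog | painting
  3   | orange | soda | nurse | rabbit | hiking
  4   | black | smoothie | chef | parrot | cooking
  5   | white | tea | plumber | cat | reading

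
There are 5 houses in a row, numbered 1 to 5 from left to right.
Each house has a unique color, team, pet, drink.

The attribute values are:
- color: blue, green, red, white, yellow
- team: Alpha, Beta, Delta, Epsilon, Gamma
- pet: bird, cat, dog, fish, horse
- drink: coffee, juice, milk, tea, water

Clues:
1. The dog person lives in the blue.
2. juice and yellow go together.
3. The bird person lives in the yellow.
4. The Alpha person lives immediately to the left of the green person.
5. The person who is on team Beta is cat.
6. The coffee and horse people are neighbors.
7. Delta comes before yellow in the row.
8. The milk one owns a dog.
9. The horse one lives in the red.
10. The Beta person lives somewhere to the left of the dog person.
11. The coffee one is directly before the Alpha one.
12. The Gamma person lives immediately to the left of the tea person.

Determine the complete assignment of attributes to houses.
Solution:

House | Color | Team | Pet | Drink
----------------------------------
  1   | white | Gamma | fish | coffee
  2   | red | Alpha | horse | tea
  3   | green | Beta | cat | water
  4   | blue | Delta | dog | milk
  5   | yellow | Epsilon | bird | juice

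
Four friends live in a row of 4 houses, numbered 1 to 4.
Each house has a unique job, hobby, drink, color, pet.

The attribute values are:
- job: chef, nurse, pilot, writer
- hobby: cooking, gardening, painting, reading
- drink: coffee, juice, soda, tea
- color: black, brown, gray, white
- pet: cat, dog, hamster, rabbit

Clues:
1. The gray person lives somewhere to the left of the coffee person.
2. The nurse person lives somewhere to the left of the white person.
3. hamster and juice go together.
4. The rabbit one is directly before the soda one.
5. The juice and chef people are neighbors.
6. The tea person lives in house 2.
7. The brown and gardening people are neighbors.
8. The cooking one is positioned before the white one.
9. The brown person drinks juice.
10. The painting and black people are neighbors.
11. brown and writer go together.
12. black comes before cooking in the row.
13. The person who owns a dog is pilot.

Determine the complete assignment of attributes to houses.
Solution:

House | Job | Hobby | Drink | Color | Pet
-----------------------------------------
  1   | writer | painting | juice | brown | hamster
  2   | chef | gardening | tea | black | rabbit
  3   | nurse | cooking | soda | gray | cat
  4   | pilot | reading | coffee | white | dog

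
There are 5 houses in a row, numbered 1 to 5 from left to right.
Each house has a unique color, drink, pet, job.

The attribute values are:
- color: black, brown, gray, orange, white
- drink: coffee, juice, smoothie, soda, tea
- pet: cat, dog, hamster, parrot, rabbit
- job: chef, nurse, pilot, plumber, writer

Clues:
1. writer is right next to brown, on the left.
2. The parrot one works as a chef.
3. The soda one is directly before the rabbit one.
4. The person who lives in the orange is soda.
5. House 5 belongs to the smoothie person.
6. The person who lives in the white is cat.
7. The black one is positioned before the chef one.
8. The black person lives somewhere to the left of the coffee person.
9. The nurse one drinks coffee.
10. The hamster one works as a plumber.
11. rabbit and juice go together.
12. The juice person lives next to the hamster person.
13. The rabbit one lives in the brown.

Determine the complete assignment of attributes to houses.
Solution:

House | Color | Drink | Pet | Job
---------------------------------
  1   | orange | soda | dog | writer
  2   | brown | juice | rabbit | pilot
  3   | black | tea | hamster | plumber
  4   | white | coffee | cat | nurse
  5   | gray | smoothie | parrot | chef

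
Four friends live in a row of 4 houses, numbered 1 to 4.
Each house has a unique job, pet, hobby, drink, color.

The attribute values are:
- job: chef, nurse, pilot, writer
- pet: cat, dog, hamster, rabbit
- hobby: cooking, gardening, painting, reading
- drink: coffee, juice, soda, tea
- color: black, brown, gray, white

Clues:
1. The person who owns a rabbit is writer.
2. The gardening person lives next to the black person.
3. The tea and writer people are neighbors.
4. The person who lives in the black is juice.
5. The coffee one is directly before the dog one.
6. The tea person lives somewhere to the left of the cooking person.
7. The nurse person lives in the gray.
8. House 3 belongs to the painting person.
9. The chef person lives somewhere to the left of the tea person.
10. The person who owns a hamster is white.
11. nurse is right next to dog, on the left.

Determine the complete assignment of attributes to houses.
Solution:

House | Job | Pet | Hobby | Drink | Color
-----------------------------------------
  1   | nurse | cat | gardening | coffee | gray
  2   | chef | dog | reading | juice | black
  3   | pilot | hamster | painting | tea | white
  4   | writer | rabbit | cooking | soda | brown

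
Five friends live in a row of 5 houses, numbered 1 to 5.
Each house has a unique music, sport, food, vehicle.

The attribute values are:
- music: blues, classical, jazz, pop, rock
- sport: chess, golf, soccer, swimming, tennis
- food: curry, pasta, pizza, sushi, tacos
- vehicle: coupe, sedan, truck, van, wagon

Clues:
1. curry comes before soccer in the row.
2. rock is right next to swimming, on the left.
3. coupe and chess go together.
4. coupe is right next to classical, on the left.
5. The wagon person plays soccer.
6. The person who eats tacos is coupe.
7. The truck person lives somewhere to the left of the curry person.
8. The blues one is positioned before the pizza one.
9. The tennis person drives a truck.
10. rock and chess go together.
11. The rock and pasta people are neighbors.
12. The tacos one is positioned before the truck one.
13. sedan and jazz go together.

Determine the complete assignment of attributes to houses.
Solution:

House | Music | Sport | Food | Vehicle
--------------------------------------
  1   | rock | chess | tacos | coupe
  2   | classical | swimming | pasta | van
  3   | blues | tennis | sushi | truck
  4   | jazz | golf | curry | sedan
  5   | pop | soccer | pizza | wagon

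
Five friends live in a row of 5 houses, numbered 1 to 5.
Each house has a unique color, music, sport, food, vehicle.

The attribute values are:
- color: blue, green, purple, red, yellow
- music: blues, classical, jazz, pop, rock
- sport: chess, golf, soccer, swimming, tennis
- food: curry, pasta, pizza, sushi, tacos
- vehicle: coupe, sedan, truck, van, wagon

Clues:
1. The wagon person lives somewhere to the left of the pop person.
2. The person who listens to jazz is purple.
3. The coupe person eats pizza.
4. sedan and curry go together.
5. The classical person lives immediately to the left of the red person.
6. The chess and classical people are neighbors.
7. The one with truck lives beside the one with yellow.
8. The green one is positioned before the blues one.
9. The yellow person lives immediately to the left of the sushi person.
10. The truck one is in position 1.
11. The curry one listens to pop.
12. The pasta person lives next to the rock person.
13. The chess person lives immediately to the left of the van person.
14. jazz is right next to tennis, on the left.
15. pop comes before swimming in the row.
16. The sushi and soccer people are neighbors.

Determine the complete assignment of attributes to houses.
Solution:

House | Color | Music | Sport | Food | Vehicle
----------------------------------------------
  1   | purple | jazz | chess | tacos | truck
  2   | yellow | classical | tennis | pasta | van
  3   | red | rock | golf | sushi | wagon
  4   | green | pop | soccer | curry | sedan
  5   | blue | blues | swimming | pizza | coupe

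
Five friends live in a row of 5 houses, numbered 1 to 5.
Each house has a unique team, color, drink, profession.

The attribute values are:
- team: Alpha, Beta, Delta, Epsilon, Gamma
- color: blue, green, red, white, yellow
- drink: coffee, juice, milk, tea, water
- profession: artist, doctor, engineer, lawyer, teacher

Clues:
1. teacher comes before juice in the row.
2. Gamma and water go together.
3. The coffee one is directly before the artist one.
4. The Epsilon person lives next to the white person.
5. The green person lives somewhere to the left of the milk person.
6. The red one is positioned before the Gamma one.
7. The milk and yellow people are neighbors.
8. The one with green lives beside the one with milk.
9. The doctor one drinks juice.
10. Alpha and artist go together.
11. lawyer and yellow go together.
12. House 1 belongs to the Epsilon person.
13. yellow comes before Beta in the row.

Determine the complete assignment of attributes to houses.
Solution:

House | Team | Color | Drink | Profession
-----------------------------------------
  1   | Epsilon | green | coffee | teacher
  2   | Alpha | white | milk | artist
  3   | Delta | yellow | tea | lawyer
  4   | Beta | red | juice | doctor
  5   | Gamma | blue | water | engineer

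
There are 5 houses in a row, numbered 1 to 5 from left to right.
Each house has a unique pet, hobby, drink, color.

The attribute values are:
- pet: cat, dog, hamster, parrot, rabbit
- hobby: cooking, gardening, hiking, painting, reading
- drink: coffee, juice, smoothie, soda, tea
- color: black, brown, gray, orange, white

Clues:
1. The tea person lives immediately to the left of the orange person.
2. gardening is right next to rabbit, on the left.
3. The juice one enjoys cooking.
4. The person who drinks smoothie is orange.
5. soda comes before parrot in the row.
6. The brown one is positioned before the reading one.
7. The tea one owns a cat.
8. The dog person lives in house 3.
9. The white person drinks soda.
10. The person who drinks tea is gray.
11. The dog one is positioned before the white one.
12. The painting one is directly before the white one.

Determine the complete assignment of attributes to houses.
Solution:

House | Pet | Hobby | Drink | Color
-----------------------------------
  1   | cat | gardening | tea | gray
  2   | rabbit | hiking | smoothie | orange
  3   | dog | painting | coffee | brown
  4   | hamster | reading | soda | white
  5   | parrot | cooking | juice | black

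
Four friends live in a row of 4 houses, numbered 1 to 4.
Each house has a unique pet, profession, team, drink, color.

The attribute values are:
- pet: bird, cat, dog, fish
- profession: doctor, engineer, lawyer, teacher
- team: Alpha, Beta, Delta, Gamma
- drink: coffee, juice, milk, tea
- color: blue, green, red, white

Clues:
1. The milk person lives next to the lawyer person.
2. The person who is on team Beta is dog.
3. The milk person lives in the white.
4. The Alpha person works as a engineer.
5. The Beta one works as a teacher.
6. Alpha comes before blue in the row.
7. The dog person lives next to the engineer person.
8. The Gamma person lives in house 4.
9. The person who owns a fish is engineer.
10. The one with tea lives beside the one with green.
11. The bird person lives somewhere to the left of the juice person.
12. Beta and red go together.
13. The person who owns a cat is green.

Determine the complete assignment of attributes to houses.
Solution:

House | Pet | Profession | Team | Drink | Color
-----------------------------------------------
  1   | dog | teacher | Beta | coffee | red
  2   | fish | engineer | Alpha | milk | white
  3   | bird | lawyer | Delta | tea | blue
  4   | cat | doctor | Gamma | juice | green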